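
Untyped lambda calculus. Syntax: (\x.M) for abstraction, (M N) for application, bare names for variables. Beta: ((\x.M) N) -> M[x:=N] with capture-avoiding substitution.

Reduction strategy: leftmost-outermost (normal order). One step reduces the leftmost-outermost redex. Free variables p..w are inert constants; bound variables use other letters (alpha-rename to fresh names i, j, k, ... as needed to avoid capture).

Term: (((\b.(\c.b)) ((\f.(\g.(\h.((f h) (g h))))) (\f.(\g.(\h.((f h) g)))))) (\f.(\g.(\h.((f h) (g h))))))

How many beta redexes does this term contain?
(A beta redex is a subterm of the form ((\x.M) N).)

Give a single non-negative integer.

Term: (((\b.(\c.b)) ((\f.(\g.(\h.((f h) (g h))))) (\f.(\g.(\h.((f h) g)))))) (\f.(\g.(\h.((f h) (g h))))))
  Redex: ((\b.(\c.b)) ((\f.(\g.(\h.((f h) (g h))))) (\f.(\g.(\h.((f h) g))))))
  Redex: ((\f.(\g.(\h.((f h) (g h))))) (\f.(\g.(\h.((f h) g)))))
Total redexes: 2

Answer: 2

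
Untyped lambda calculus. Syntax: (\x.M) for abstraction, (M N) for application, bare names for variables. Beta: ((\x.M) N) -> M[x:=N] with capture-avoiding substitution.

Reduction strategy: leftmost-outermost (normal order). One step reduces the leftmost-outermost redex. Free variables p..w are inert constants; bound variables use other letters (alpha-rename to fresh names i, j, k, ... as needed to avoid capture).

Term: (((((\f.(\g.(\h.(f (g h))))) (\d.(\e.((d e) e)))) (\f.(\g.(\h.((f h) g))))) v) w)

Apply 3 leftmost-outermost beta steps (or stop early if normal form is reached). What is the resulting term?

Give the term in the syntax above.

Answer: (((\d.(\e.((d e) e))) ((\f.(\g.(\h.((f h) g)))) v)) w)

Derivation:
Step 0: (((((\f.(\g.(\h.(f (g h))))) (\d.(\e.((d e) e)))) (\f.(\g.(\h.((f h) g))))) v) w)
Step 1: ((((\g.(\h.((\d.(\e.((d e) e))) (g h)))) (\f.(\g.(\h.((f h) g))))) v) w)
Step 2: (((\h.((\d.(\e.((d e) e))) ((\f.(\g.(\h.((f h) g)))) h))) v) w)
Step 3: (((\d.(\e.((d e) e))) ((\f.(\g.(\h.((f h) g)))) v)) w)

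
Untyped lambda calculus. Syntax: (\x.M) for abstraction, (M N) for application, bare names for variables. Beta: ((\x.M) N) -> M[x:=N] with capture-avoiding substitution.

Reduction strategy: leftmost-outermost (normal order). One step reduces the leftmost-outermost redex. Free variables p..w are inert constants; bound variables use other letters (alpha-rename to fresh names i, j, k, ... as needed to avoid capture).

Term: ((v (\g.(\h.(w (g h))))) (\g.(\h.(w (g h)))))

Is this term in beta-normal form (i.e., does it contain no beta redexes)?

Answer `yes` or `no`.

Term: ((v (\g.(\h.(w (g h))))) (\g.(\h.(w (g h)))))
No beta redexes found.

Answer: yes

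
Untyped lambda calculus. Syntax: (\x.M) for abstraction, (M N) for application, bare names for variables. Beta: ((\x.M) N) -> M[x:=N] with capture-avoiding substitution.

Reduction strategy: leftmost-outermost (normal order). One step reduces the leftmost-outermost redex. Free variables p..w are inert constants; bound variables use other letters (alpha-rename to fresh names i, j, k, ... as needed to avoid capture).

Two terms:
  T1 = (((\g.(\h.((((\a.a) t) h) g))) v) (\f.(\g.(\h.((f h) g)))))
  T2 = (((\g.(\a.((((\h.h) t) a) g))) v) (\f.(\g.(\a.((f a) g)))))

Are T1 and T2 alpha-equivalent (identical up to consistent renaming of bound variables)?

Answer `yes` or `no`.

Answer: yes

Derivation:
Term 1: (((\g.(\h.((((\a.a) t) h) g))) v) (\f.(\g.(\h.((f h) g)))))
Term 2: (((\g.(\a.((((\h.h) t) a) g))) v) (\f.(\g.(\a.((f a) g)))))
Alpha-equivalence: compare structure up to binder renaming.
Result: True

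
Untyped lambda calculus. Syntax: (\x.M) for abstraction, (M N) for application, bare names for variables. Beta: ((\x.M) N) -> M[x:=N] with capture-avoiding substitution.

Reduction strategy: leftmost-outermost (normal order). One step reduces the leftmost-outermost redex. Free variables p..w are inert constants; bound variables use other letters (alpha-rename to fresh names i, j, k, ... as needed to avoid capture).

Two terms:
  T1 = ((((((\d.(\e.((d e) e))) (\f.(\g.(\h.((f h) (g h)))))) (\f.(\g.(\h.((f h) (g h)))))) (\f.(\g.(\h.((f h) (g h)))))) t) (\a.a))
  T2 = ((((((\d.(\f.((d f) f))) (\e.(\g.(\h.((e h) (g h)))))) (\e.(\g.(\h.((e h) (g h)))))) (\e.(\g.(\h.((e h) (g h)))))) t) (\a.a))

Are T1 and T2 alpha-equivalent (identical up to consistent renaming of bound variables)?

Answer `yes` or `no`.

Answer: yes

Derivation:
Term 1: ((((((\d.(\e.((d e) e))) (\f.(\g.(\h.((f h) (g h)))))) (\f.(\g.(\h.((f h) (g h)))))) (\f.(\g.(\h.((f h) (g h)))))) t) (\a.a))
Term 2: ((((((\d.(\f.((d f) f))) (\e.(\g.(\h.((e h) (g h)))))) (\e.(\g.(\h.((e h) (g h)))))) (\e.(\g.(\h.((e h) (g h)))))) t) (\a.a))
Alpha-equivalence: compare structure up to binder renaming.
Result: True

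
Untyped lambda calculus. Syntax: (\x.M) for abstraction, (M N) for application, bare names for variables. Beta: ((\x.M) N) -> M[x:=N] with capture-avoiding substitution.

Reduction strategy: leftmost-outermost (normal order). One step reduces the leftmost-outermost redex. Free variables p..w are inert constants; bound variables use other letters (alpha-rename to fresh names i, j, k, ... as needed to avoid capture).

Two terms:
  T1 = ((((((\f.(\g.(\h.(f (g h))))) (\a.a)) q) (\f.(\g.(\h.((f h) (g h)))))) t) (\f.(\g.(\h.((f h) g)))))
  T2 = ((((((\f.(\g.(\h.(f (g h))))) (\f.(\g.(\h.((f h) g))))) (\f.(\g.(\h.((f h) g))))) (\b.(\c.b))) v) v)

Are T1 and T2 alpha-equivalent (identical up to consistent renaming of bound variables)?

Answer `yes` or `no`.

Term 1: ((((((\f.(\g.(\h.(f (g h))))) (\a.a)) q) (\f.(\g.(\h.((f h) (g h)))))) t) (\f.(\g.(\h.((f h) g)))))
Term 2: ((((((\f.(\g.(\h.(f (g h))))) (\f.(\g.(\h.((f h) g))))) (\f.(\g.(\h.((f h) g))))) (\b.(\c.b))) v) v)
Alpha-equivalence: compare structure up to binder renaming.
Result: False

Answer: no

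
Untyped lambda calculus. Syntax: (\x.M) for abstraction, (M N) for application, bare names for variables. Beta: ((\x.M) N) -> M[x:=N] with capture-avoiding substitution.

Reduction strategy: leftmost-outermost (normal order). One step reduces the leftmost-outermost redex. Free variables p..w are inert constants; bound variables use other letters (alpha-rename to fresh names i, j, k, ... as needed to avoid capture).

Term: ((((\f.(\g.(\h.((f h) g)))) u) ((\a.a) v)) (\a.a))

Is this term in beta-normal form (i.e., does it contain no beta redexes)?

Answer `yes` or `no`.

Term: ((((\f.(\g.(\h.((f h) g)))) u) ((\a.a) v)) (\a.a))
Found 2 beta redex(es).

Answer: no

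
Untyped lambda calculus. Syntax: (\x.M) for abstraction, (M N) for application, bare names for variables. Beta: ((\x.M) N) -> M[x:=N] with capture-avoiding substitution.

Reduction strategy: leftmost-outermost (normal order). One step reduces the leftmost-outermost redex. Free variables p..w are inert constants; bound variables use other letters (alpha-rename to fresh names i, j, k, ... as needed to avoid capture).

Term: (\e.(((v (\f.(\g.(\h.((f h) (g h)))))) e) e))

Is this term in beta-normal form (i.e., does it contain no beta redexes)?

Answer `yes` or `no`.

Answer: yes

Derivation:
Term: (\e.(((v (\f.(\g.(\h.((f h) (g h)))))) e) e))
No beta redexes found.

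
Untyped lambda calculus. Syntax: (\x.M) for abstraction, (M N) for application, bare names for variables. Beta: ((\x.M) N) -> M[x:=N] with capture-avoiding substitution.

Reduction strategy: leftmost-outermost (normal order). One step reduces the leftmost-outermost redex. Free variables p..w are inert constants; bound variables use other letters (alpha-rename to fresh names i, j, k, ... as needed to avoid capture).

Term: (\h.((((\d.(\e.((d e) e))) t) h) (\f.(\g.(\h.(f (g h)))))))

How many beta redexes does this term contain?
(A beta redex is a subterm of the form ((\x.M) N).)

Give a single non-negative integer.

Answer: 1

Derivation:
Term: (\h.((((\d.(\e.((d e) e))) t) h) (\f.(\g.(\h.(f (g h)))))))
  Redex: ((\d.(\e.((d e) e))) t)
Total redexes: 1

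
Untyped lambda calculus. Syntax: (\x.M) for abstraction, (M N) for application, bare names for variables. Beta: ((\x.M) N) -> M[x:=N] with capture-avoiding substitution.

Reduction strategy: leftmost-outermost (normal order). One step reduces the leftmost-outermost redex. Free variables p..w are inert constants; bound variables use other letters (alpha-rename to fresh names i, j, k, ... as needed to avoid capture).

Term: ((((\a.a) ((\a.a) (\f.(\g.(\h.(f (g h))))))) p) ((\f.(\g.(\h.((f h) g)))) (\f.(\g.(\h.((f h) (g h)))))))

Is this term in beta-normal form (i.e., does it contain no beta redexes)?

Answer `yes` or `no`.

Term: ((((\a.a) ((\a.a) (\f.(\g.(\h.(f (g h))))))) p) ((\f.(\g.(\h.((f h) g)))) (\f.(\g.(\h.((f h) (g h)))))))
Found 3 beta redex(es).

Answer: no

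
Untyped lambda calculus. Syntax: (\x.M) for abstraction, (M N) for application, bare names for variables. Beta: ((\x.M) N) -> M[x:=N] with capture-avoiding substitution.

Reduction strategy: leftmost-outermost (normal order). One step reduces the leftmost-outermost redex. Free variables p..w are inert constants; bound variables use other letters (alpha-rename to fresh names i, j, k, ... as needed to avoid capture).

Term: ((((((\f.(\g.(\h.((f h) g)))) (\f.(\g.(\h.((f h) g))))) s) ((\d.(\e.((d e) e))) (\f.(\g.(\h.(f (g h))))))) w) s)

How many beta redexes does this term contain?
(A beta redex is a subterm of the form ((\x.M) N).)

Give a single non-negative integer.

Term: ((((((\f.(\g.(\h.((f h) g)))) (\f.(\g.(\h.((f h) g))))) s) ((\d.(\e.((d e) e))) (\f.(\g.(\h.(f (g h))))))) w) s)
  Redex: ((\f.(\g.(\h.((f h) g)))) (\f.(\g.(\h.((f h) g)))))
  Redex: ((\d.(\e.((d e) e))) (\f.(\g.(\h.(f (g h))))))
Total redexes: 2

Answer: 2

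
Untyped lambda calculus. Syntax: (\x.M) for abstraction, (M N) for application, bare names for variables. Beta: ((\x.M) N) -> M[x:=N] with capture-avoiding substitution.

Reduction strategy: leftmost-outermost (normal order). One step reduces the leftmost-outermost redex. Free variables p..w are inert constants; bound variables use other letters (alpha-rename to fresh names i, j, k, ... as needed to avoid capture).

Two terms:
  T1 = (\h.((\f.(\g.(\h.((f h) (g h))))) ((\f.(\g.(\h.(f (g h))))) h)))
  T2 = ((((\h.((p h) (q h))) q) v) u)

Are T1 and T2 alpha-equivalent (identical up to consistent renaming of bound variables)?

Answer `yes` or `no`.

Answer: no

Derivation:
Term 1: (\h.((\f.(\g.(\h.((f h) (g h))))) ((\f.(\g.(\h.(f (g h))))) h)))
Term 2: ((((\h.((p h) (q h))) q) v) u)
Alpha-equivalence: compare structure up to binder renaming.
Result: False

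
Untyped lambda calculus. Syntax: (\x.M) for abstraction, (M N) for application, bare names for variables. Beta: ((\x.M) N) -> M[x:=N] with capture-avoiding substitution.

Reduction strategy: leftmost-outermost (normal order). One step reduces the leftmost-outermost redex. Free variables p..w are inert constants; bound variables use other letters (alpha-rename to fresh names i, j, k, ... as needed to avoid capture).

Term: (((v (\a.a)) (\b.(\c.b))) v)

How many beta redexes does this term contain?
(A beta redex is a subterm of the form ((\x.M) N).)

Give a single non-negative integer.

Answer: 0

Derivation:
Term: (((v (\a.a)) (\b.(\c.b))) v)
  (no redexes)
Total redexes: 0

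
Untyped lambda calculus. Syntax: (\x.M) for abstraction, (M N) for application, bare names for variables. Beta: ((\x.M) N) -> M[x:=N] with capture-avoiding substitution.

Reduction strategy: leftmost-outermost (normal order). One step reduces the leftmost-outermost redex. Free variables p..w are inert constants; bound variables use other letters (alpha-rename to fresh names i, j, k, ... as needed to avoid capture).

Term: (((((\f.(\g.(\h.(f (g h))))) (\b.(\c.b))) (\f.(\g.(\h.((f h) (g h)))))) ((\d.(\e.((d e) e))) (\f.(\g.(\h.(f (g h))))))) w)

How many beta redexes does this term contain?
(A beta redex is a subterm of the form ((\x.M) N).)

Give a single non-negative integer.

Term: (((((\f.(\g.(\h.(f (g h))))) (\b.(\c.b))) (\f.(\g.(\h.((f h) (g h)))))) ((\d.(\e.((d e) e))) (\f.(\g.(\h.(f (g h))))))) w)
  Redex: ((\f.(\g.(\h.(f (g h))))) (\b.(\c.b)))
  Redex: ((\d.(\e.((d e) e))) (\f.(\g.(\h.(f (g h))))))
Total redexes: 2

Answer: 2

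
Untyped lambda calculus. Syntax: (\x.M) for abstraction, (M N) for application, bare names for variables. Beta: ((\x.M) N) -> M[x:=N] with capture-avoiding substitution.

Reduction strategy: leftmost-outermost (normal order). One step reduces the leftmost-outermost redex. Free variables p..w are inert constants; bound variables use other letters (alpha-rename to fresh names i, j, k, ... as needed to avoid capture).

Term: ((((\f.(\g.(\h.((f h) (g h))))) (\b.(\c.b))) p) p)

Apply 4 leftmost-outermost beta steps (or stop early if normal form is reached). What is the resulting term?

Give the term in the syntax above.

Step 0: ((((\f.(\g.(\h.((f h) (g h))))) (\b.(\c.b))) p) p)
Step 1: (((\g.(\h.(((\b.(\c.b)) h) (g h)))) p) p)
Step 2: ((\h.(((\b.(\c.b)) h) (p h))) p)
Step 3: (((\b.(\c.b)) p) (p p))
Step 4: ((\c.p) (p p))

Answer: ((\c.p) (p p))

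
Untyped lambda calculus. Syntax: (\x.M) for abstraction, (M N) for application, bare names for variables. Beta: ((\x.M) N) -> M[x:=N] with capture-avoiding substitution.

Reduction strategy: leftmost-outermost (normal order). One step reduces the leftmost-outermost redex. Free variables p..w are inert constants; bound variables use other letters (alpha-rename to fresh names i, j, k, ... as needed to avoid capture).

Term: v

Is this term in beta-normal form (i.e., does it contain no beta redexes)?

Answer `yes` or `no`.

Term: v
No beta redexes found.

Answer: yes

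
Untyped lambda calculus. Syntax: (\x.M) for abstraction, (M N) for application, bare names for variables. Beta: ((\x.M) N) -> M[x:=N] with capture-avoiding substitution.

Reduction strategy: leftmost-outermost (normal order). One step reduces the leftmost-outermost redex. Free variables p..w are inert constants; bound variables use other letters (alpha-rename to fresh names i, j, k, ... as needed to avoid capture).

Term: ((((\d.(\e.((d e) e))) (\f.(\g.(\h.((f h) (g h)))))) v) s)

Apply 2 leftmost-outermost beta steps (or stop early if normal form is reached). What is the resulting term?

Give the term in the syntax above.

Answer: ((((\f.(\g.(\h.((f h) (g h))))) v) v) s)

Derivation:
Step 0: ((((\d.(\e.((d e) e))) (\f.(\g.(\h.((f h) (g h)))))) v) s)
Step 1: (((\e.(((\f.(\g.(\h.((f h) (g h))))) e) e)) v) s)
Step 2: ((((\f.(\g.(\h.((f h) (g h))))) v) v) s)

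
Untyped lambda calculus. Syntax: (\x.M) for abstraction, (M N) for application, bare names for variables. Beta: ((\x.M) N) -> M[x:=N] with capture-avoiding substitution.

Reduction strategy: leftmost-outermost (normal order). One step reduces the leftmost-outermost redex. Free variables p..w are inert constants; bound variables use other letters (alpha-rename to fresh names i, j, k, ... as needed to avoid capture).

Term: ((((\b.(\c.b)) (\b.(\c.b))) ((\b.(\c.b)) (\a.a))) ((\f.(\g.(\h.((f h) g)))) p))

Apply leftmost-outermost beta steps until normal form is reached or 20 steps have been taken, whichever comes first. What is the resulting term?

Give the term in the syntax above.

Answer: (\c.(\g.(\h.((p h) g))))

Derivation:
Step 0: ((((\b.(\c.b)) (\b.(\c.b))) ((\b.(\c.b)) (\a.a))) ((\f.(\g.(\h.((f h) g)))) p))
Step 1: (((\c.(\b.(\c.b))) ((\b.(\c.b)) (\a.a))) ((\f.(\g.(\h.((f h) g)))) p))
Step 2: ((\b.(\c.b)) ((\f.(\g.(\h.((f h) g)))) p))
Step 3: (\c.((\f.(\g.(\h.((f h) g)))) p))
Step 4: (\c.(\g.(\h.((p h) g))))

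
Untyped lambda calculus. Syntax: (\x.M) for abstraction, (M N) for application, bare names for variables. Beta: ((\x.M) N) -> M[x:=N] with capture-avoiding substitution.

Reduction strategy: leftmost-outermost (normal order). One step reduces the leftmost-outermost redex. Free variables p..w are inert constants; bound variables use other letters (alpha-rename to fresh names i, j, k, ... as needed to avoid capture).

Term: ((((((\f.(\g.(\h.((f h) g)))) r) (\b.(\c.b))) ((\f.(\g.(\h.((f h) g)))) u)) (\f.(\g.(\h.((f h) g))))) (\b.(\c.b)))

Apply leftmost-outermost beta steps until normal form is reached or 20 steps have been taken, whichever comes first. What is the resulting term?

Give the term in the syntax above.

Step 0: ((((((\f.(\g.(\h.((f h) g)))) r) (\b.(\c.b))) ((\f.(\g.(\h.((f h) g)))) u)) (\f.(\g.(\h.((f h) g))))) (\b.(\c.b)))
Step 1: (((((\g.(\h.((r h) g))) (\b.(\c.b))) ((\f.(\g.(\h.((f h) g)))) u)) (\f.(\g.(\h.((f h) g))))) (\b.(\c.b)))
Step 2: ((((\h.((r h) (\b.(\c.b)))) ((\f.(\g.(\h.((f h) g)))) u)) (\f.(\g.(\h.((f h) g))))) (\b.(\c.b)))
Step 3: ((((r ((\f.(\g.(\h.((f h) g)))) u)) (\b.(\c.b))) (\f.(\g.(\h.((f h) g))))) (\b.(\c.b)))
Step 4: ((((r (\g.(\h.((u h) g)))) (\b.(\c.b))) (\f.(\g.(\h.((f h) g))))) (\b.(\c.b)))

Answer: ((((r (\g.(\h.((u h) g)))) (\b.(\c.b))) (\f.(\g.(\h.((f h) g))))) (\b.(\c.b)))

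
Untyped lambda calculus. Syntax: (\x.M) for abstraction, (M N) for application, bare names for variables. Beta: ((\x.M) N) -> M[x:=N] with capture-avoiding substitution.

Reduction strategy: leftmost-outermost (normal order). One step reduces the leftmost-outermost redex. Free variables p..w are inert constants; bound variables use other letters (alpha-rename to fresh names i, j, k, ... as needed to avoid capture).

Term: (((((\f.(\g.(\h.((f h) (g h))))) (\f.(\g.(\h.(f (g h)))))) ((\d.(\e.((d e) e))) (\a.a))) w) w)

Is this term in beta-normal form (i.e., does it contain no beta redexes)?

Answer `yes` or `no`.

Answer: no

Derivation:
Term: (((((\f.(\g.(\h.((f h) (g h))))) (\f.(\g.(\h.(f (g h)))))) ((\d.(\e.((d e) e))) (\a.a))) w) w)
Found 2 beta redex(es).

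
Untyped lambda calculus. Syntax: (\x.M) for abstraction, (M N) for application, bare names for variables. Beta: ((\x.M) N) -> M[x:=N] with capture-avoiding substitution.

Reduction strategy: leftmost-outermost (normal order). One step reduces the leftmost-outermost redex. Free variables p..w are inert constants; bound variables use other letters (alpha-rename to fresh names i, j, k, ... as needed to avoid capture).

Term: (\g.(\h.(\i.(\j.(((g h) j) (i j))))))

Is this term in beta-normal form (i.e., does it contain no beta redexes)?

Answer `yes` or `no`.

Term: (\g.(\h.(\i.(\j.(((g h) j) (i j))))))
No beta redexes found.

Answer: yes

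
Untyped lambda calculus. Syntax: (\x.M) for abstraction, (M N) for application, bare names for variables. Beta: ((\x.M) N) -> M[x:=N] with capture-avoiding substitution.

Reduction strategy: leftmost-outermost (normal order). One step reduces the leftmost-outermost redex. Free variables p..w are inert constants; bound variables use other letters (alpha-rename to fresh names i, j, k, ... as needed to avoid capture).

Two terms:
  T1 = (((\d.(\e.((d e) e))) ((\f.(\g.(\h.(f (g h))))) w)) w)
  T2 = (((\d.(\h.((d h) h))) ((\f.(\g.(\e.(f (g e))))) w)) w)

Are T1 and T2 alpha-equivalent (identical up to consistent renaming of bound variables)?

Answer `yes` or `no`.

Answer: yes

Derivation:
Term 1: (((\d.(\e.((d e) e))) ((\f.(\g.(\h.(f (g h))))) w)) w)
Term 2: (((\d.(\h.((d h) h))) ((\f.(\g.(\e.(f (g e))))) w)) w)
Alpha-equivalence: compare structure up to binder renaming.
Result: True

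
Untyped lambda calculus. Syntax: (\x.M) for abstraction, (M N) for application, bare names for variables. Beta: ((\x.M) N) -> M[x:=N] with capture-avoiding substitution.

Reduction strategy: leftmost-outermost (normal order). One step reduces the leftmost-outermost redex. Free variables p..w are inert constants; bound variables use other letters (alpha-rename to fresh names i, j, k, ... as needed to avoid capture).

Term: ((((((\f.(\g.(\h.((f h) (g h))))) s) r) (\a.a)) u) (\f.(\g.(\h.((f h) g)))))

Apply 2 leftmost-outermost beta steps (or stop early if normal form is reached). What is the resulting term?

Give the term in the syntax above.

Answer: ((((\h.((s h) (r h))) (\a.a)) u) (\f.(\g.(\h.((f h) g)))))

Derivation:
Step 0: ((((((\f.(\g.(\h.((f h) (g h))))) s) r) (\a.a)) u) (\f.(\g.(\h.((f h) g)))))
Step 1: (((((\g.(\h.((s h) (g h)))) r) (\a.a)) u) (\f.(\g.(\h.((f h) g)))))
Step 2: ((((\h.((s h) (r h))) (\a.a)) u) (\f.(\g.(\h.((f h) g)))))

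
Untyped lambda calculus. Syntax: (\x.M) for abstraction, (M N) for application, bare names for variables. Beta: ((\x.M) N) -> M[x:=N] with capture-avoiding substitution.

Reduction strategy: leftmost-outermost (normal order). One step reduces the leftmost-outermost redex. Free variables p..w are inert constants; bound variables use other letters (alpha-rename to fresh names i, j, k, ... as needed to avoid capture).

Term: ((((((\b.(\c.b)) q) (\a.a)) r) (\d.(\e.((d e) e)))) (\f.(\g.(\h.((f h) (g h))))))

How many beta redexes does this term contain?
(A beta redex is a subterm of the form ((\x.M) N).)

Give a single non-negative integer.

Term: ((((((\b.(\c.b)) q) (\a.a)) r) (\d.(\e.((d e) e)))) (\f.(\g.(\h.((f h) (g h))))))
  Redex: ((\b.(\c.b)) q)
Total redexes: 1

Answer: 1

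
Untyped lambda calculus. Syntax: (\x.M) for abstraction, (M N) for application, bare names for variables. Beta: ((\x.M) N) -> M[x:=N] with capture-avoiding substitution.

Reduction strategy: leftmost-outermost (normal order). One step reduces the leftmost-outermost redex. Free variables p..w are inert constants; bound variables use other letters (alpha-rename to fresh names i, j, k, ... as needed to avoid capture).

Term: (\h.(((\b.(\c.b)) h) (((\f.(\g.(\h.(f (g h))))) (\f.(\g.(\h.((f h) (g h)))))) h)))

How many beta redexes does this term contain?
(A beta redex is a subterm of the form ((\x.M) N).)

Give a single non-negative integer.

Term: (\h.(((\b.(\c.b)) h) (((\f.(\g.(\h.(f (g h))))) (\f.(\g.(\h.((f h) (g h)))))) h)))
  Redex: ((\b.(\c.b)) h)
  Redex: ((\f.(\g.(\h.(f (g h))))) (\f.(\g.(\h.((f h) (g h))))))
Total redexes: 2

Answer: 2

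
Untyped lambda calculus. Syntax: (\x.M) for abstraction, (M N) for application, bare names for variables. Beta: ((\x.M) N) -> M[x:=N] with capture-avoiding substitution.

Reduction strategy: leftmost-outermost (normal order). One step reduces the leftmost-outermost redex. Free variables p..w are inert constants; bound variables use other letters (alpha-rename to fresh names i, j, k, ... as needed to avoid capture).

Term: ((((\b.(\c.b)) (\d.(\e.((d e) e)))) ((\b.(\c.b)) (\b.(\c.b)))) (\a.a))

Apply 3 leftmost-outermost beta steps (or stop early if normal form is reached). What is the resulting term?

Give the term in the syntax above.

Step 0: ((((\b.(\c.b)) (\d.(\e.((d e) e)))) ((\b.(\c.b)) (\b.(\c.b)))) (\a.a))
Step 1: (((\c.(\d.(\e.((d e) e)))) ((\b.(\c.b)) (\b.(\c.b)))) (\a.a))
Step 2: ((\d.(\e.((d e) e))) (\a.a))
Step 3: (\e.(((\a.a) e) e))

Answer: (\e.(((\a.a) e) e))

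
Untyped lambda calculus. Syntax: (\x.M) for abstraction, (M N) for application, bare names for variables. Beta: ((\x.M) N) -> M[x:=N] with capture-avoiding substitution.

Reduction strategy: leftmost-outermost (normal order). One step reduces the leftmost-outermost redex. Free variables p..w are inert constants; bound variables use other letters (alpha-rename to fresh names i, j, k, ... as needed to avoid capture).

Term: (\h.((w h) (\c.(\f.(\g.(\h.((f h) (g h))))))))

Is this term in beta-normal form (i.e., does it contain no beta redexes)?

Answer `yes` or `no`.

Term: (\h.((w h) (\c.(\f.(\g.(\h.((f h) (g h))))))))
No beta redexes found.

Answer: yes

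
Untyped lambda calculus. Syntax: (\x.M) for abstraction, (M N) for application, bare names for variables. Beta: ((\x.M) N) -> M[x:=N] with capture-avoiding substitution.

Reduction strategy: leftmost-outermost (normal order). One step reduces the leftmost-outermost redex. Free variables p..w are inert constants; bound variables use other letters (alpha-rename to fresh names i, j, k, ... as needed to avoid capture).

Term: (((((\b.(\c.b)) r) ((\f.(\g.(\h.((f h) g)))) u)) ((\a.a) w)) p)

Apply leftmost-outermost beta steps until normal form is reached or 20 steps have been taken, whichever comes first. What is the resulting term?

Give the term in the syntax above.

Step 0: (((((\b.(\c.b)) r) ((\f.(\g.(\h.((f h) g)))) u)) ((\a.a) w)) p)
Step 1: ((((\c.r) ((\f.(\g.(\h.((f h) g)))) u)) ((\a.a) w)) p)
Step 2: ((r ((\a.a) w)) p)
Step 3: ((r w) p)

Answer: ((r w) p)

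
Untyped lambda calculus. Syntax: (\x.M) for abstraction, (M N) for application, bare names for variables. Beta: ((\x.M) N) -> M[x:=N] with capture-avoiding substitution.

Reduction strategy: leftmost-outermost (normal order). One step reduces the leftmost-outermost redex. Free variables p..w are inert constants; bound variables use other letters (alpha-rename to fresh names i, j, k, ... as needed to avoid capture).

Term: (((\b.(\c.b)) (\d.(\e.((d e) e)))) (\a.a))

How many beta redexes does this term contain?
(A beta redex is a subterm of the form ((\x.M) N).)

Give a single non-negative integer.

Term: (((\b.(\c.b)) (\d.(\e.((d e) e)))) (\a.a))
  Redex: ((\b.(\c.b)) (\d.(\e.((d e) e))))
Total redexes: 1

Answer: 1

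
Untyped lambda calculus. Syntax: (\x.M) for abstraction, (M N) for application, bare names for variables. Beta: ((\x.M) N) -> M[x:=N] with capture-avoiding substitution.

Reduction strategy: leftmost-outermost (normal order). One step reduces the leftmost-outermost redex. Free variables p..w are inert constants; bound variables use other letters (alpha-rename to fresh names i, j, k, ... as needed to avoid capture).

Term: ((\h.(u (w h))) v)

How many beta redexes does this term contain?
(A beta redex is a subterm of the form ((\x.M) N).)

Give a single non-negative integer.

Answer: 1

Derivation:
Term: ((\h.(u (w h))) v)
  Redex: ((\h.(u (w h))) v)
Total redexes: 1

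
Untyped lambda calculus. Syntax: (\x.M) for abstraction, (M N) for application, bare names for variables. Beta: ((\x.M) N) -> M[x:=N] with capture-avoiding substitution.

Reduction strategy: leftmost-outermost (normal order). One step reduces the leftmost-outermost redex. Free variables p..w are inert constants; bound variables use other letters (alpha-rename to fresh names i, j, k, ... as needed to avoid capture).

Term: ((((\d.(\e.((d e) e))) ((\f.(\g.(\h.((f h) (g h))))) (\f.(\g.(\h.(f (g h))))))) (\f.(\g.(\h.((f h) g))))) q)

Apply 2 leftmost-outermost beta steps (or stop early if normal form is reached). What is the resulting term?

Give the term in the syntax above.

Step 0: ((((\d.(\e.((d e) e))) ((\f.(\g.(\h.((f h) (g h))))) (\f.(\g.(\h.(f (g h))))))) (\f.(\g.(\h.((f h) g))))) q)
Step 1: (((\e.((((\f.(\g.(\h.((f h) (g h))))) (\f.(\g.(\h.(f (g h)))))) e) e)) (\f.(\g.(\h.((f h) g))))) q)
Step 2: (((((\f.(\g.(\h.((f h) (g h))))) (\f.(\g.(\h.(f (g h)))))) (\f.(\g.(\h.((f h) g))))) (\f.(\g.(\h.((f h) g))))) q)

Answer: (((((\f.(\g.(\h.((f h) (g h))))) (\f.(\g.(\h.(f (g h)))))) (\f.(\g.(\h.((f h) g))))) (\f.(\g.(\h.((f h) g))))) q)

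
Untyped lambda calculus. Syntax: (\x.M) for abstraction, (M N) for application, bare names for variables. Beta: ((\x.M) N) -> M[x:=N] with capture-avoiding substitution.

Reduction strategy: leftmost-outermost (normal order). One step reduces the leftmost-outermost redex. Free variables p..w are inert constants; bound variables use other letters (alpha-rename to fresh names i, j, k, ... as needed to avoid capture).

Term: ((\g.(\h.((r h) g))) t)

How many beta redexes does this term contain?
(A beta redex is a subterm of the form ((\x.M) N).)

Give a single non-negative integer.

Term: ((\g.(\h.((r h) g))) t)
  Redex: ((\g.(\h.((r h) g))) t)
Total redexes: 1

Answer: 1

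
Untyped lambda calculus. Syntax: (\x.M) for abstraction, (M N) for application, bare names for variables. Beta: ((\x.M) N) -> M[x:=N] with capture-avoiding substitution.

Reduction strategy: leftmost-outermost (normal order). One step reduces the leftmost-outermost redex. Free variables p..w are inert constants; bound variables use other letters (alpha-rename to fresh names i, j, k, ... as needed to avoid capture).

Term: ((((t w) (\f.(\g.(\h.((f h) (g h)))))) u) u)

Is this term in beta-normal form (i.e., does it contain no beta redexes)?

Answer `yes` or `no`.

Answer: yes

Derivation:
Term: ((((t w) (\f.(\g.(\h.((f h) (g h)))))) u) u)
No beta redexes found.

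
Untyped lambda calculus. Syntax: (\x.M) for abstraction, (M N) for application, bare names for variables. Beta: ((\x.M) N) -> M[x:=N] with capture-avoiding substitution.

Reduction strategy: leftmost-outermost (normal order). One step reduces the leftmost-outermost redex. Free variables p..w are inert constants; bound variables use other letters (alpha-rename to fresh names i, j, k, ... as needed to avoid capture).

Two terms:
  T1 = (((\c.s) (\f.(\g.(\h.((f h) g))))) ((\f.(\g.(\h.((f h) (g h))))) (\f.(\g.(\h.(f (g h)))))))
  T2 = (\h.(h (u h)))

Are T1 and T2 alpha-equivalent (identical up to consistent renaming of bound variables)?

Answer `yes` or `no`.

Answer: no

Derivation:
Term 1: (((\c.s) (\f.(\g.(\h.((f h) g))))) ((\f.(\g.(\h.((f h) (g h))))) (\f.(\g.(\h.(f (g h)))))))
Term 2: (\h.(h (u h)))
Alpha-equivalence: compare structure up to binder renaming.
Result: False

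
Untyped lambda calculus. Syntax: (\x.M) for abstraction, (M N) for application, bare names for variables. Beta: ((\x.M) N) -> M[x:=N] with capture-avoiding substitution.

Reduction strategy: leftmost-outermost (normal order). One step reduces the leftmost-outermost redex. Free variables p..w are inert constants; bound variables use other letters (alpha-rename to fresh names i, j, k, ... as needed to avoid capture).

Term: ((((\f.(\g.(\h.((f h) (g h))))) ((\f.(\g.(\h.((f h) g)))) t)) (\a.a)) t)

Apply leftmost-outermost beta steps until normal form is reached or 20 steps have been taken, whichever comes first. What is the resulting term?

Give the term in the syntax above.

Step 0: ((((\f.(\g.(\h.((f h) (g h))))) ((\f.(\g.(\h.((f h) g)))) t)) (\a.a)) t)
Step 1: (((\g.(\h.((((\f.(\g.(\h.((f h) g)))) t) h) (g h)))) (\a.a)) t)
Step 2: ((\h.((((\f.(\g.(\h.((f h) g)))) t) h) ((\a.a) h))) t)
Step 3: ((((\f.(\g.(\h.((f h) g)))) t) t) ((\a.a) t))
Step 4: (((\g.(\h.((t h) g))) t) ((\a.a) t))
Step 5: ((\h.((t h) t)) ((\a.a) t))
Step 6: ((t ((\a.a) t)) t)
Step 7: ((t t) t)

Answer: ((t t) t)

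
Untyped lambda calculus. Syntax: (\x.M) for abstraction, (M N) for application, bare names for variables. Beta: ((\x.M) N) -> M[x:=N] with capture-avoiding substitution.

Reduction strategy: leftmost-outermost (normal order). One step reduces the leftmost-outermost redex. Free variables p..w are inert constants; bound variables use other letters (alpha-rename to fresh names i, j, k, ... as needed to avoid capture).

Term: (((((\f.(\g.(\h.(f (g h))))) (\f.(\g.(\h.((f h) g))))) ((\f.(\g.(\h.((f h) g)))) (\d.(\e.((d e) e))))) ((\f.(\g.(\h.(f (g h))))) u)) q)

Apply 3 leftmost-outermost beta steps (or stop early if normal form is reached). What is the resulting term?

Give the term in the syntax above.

Answer: (((\f.(\g.(\h.((f h) g)))) (((\f.(\g.(\h.((f h) g)))) (\d.(\e.((d e) e)))) ((\f.(\g.(\h.(f (g h))))) u))) q)

Derivation:
Step 0: (((((\f.(\g.(\h.(f (g h))))) (\f.(\g.(\h.((f h) g))))) ((\f.(\g.(\h.((f h) g)))) (\d.(\e.((d e) e))))) ((\f.(\g.(\h.(f (g h))))) u)) q)
Step 1: ((((\g.(\h.((\f.(\g.(\h.((f h) g)))) (g h)))) ((\f.(\g.(\h.((f h) g)))) (\d.(\e.((d e) e))))) ((\f.(\g.(\h.(f (g h))))) u)) q)
Step 2: (((\h.((\f.(\g.(\h.((f h) g)))) (((\f.(\g.(\h.((f h) g)))) (\d.(\e.((d e) e)))) h))) ((\f.(\g.(\h.(f (g h))))) u)) q)
Step 3: (((\f.(\g.(\h.((f h) g)))) (((\f.(\g.(\h.((f h) g)))) (\d.(\e.((d e) e)))) ((\f.(\g.(\h.(f (g h))))) u))) q)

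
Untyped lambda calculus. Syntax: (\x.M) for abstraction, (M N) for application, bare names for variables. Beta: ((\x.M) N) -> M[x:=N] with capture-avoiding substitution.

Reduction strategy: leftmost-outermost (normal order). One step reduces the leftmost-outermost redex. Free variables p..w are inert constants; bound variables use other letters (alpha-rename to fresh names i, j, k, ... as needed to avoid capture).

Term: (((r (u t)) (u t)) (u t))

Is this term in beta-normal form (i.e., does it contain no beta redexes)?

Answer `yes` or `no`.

Term: (((r (u t)) (u t)) (u t))
No beta redexes found.

Answer: yes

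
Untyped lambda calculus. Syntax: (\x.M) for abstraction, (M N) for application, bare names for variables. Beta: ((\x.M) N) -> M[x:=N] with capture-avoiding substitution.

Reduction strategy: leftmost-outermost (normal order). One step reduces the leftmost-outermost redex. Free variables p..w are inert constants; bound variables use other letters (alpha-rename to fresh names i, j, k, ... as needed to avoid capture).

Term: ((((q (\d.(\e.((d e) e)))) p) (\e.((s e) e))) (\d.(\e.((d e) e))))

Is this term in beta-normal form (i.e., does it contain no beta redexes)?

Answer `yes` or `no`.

Term: ((((q (\d.(\e.((d e) e)))) p) (\e.((s e) e))) (\d.(\e.((d e) e))))
No beta redexes found.

Answer: yes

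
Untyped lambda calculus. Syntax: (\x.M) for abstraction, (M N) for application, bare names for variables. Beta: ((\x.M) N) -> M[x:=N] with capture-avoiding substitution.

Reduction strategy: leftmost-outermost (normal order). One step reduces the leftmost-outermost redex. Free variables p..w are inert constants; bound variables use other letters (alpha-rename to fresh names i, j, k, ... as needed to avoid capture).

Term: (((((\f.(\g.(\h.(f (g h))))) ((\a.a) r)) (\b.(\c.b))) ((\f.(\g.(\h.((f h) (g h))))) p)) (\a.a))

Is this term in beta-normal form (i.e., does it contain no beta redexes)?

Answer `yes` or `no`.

Term: (((((\f.(\g.(\h.(f (g h))))) ((\a.a) r)) (\b.(\c.b))) ((\f.(\g.(\h.((f h) (g h))))) p)) (\a.a))
Found 3 beta redex(es).

Answer: no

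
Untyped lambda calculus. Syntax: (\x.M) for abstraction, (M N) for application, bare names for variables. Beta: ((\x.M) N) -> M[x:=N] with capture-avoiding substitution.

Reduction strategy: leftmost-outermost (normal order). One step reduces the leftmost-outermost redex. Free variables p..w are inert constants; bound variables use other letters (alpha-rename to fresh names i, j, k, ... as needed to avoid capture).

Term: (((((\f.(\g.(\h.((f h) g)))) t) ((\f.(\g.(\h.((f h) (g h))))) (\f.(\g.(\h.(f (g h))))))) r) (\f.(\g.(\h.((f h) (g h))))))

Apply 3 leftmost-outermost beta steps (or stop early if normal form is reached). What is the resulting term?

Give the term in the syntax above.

Answer: (((t r) ((\f.(\g.(\h.((f h) (g h))))) (\f.(\g.(\h.(f (g h))))))) (\f.(\g.(\h.((f h) (g h))))))

Derivation:
Step 0: (((((\f.(\g.(\h.((f h) g)))) t) ((\f.(\g.(\h.((f h) (g h))))) (\f.(\g.(\h.(f (g h))))))) r) (\f.(\g.(\h.((f h) (g h))))))
Step 1: ((((\g.(\h.((t h) g))) ((\f.(\g.(\h.((f h) (g h))))) (\f.(\g.(\h.(f (g h))))))) r) (\f.(\g.(\h.((f h) (g h))))))
Step 2: (((\h.((t h) ((\f.(\g.(\h.((f h) (g h))))) (\f.(\g.(\h.(f (g h)))))))) r) (\f.(\g.(\h.((f h) (g h))))))
Step 3: (((t r) ((\f.(\g.(\h.((f h) (g h))))) (\f.(\g.(\h.(f (g h))))))) (\f.(\g.(\h.((f h) (g h))))))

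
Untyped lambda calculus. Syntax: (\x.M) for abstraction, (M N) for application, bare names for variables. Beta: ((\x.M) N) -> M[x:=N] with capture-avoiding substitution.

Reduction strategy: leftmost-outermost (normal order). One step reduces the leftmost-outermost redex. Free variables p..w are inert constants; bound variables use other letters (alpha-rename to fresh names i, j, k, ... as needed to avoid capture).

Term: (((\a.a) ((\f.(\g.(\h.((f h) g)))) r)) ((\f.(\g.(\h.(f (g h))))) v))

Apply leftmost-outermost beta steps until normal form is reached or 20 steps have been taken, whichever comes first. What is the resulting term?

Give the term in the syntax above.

Step 0: (((\a.a) ((\f.(\g.(\h.((f h) g)))) r)) ((\f.(\g.(\h.(f (g h))))) v))
Step 1: (((\f.(\g.(\h.((f h) g)))) r) ((\f.(\g.(\h.(f (g h))))) v))
Step 2: ((\g.(\h.((r h) g))) ((\f.(\g.(\h.(f (g h))))) v))
Step 3: (\h.((r h) ((\f.(\g.(\h.(f (g h))))) v)))
Step 4: (\h.((r h) (\g.(\h.(v (g h))))))

Answer: (\h.((r h) (\g.(\h.(v (g h))))))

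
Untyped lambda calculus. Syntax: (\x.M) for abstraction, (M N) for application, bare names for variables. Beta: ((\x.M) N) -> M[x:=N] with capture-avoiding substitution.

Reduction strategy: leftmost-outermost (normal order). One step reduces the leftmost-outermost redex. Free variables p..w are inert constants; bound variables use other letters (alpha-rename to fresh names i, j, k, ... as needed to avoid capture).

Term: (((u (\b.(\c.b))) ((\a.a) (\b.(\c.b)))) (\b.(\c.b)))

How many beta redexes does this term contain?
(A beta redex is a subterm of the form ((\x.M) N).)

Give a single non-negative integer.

Answer: 1

Derivation:
Term: (((u (\b.(\c.b))) ((\a.a) (\b.(\c.b)))) (\b.(\c.b)))
  Redex: ((\a.a) (\b.(\c.b)))
Total redexes: 1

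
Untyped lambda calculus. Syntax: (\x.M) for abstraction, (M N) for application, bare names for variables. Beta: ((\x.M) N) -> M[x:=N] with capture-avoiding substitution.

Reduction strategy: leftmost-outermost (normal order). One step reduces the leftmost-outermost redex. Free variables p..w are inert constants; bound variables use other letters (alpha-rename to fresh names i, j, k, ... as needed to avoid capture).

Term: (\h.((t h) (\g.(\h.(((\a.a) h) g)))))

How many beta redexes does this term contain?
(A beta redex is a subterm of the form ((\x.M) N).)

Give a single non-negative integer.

Answer: 1

Derivation:
Term: (\h.((t h) (\g.(\h.(((\a.a) h) g)))))
  Redex: ((\a.a) h)
Total redexes: 1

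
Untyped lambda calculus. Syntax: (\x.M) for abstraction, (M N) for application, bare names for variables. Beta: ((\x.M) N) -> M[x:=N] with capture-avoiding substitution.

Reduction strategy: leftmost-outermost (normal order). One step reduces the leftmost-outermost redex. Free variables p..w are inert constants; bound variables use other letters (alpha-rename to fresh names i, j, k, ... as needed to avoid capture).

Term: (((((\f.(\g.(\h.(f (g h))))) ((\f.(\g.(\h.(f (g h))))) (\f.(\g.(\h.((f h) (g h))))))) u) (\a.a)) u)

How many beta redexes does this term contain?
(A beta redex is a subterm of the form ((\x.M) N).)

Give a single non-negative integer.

Answer: 2

Derivation:
Term: (((((\f.(\g.(\h.(f (g h))))) ((\f.(\g.(\h.(f (g h))))) (\f.(\g.(\h.((f h) (g h))))))) u) (\a.a)) u)
  Redex: ((\f.(\g.(\h.(f (g h))))) ((\f.(\g.(\h.(f (g h))))) (\f.(\g.(\h.((f h) (g h)))))))
  Redex: ((\f.(\g.(\h.(f (g h))))) (\f.(\g.(\h.((f h) (g h))))))
Total redexes: 2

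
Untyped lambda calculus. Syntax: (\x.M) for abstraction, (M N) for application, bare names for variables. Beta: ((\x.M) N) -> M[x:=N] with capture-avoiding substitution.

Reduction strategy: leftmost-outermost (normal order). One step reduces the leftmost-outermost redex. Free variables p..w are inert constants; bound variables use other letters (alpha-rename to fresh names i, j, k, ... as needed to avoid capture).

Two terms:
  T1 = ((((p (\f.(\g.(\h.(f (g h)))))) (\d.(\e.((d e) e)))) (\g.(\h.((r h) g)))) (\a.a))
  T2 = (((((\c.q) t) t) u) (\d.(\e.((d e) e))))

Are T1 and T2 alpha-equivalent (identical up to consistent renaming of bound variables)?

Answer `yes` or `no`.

Answer: no

Derivation:
Term 1: ((((p (\f.(\g.(\h.(f (g h)))))) (\d.(\e.((d e) e)))) (\g.(\h.((r h) g)))) (\a.a))
Term 2: (((((\c.q) t) t) u) (\d.(\e.((d e) e))))
Alpha-equivalence: compare structure up to binder renaming.
Result: False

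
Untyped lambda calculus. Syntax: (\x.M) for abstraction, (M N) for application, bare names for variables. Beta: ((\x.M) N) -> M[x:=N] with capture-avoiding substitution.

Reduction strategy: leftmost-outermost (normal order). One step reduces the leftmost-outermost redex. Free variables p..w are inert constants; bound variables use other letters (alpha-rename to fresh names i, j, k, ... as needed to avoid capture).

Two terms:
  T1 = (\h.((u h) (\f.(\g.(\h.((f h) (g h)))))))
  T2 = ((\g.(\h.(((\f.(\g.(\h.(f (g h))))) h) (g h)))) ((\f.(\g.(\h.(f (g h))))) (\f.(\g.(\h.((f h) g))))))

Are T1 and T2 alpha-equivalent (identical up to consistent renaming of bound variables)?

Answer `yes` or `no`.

Answer: no

Derivation:
Term 1: (\h.((u h) (\f.(\g.(\h.((f h) (g h)))))))
Term 2: ((\g.(\h.(((\f.(\g.(\h.(f (g h))))) h) (g h)))) ((\f.(\g.(\h.(f (g h))))) (\f.(\g.(\h.((f h) g))))))
Alpha-equivalence: compare structure up to binder renaming.
Result: False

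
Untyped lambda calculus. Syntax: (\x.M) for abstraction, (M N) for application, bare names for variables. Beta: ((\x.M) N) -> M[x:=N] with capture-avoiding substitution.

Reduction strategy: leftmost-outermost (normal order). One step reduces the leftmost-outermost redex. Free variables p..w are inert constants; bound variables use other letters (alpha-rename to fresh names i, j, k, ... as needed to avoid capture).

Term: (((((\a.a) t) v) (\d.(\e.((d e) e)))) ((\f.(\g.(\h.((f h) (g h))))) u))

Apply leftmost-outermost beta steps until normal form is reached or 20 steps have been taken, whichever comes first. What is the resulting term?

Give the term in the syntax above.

Answer: (((t v) (\d.(\e.((d e) e)))) (\g.(\h.((u h) (g h)))))

Derivation:
Step 0: (((((\a.a) t) v) (\d.(\e.((d e) e)))) ((\f.(\g.(\h.((f h) (g h))))) u))
Step 1: (((t v) (\d.(\e.((d e) e)))) ((\f.(\g.(\h.((f h) (g h))))) u))
Step 2: (((t v) (\d.(\e.((d e) e)))) (\g.(\h.((u h) (g h)))))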